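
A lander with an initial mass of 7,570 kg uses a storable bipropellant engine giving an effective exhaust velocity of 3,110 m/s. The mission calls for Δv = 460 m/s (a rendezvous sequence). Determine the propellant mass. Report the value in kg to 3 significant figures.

Using Δv = v_e ln(m₀/m_f): m₀/m_f = exp(Δv / v_e) = exp(460 / 3110.0) = exp(0.1479) = 1.1594.
m_f = 7,570 / 1.1594 = 6,529.24 kg, so propellant = m₀ − m_f = 7,570 − 6,529.24 = 1,040.76 kg.

propellant mass ≈ 1040 kg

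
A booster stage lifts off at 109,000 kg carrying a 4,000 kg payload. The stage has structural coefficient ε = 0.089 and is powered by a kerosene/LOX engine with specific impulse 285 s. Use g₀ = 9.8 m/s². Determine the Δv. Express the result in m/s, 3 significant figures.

Δv ≈ 5870 m/s

Stage wet mass = m₀ − payload = 109,000 − 4,000 = 105,000 kg.
Stage dry mass = ε × stage wet mass = 0.089 × 105,000 = 9,345 kg.
Burnout mass m_f = stage dry + payload = 9,345 + 4,000 = 13,345 kg.
v_e = Isp · g₀ = 285 × 9.8 = 2793.0 m/s.
Using Δv = v_e ln(m₀/m_f): Δv = v_e · ln(109,000/13,345) = 2793.0 × ln(8.168) = 2793.0 × 2.1002 ≈ 5866 m/s.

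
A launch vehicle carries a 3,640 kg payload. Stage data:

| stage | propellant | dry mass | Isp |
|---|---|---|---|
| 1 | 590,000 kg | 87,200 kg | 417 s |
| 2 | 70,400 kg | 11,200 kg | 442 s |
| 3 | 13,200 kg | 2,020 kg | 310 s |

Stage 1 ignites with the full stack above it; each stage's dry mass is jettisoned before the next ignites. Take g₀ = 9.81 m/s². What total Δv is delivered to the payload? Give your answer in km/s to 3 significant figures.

Ignition mass of stage 1 = 590,000+87,200 + 70,400+11,200 + 13,200+2,020 + 3,640 = 777,660 kg.
Stage 1: m₀ = 777,660 kg, m_f = 777,660 − 590,000 = 187,660 kg; Δv = 417×9.81×ln(4.144) = 4090.8×1.4217 ≈ 5816 m/s.
Stage 2: m₀ = 100,460 kg, m_f = 100,460 − 70,400 = 30,060 kg; Δv = 442×9.81×ln(3.342) = 4336.0×1.2066 ≈ 5232 m/s.
Stage 3: m₀ = 18,860 kg, m_f = 18,860 − 13,200 = 5,660 kg; Δv = 310×9.81×ln(3.332) = 3041.1×1.2036 ≈ 3660 m/s.
Total Δv = 5816 + 5232 + 3660 = 14708 m/s.

Δv ≈ 14.7 km/s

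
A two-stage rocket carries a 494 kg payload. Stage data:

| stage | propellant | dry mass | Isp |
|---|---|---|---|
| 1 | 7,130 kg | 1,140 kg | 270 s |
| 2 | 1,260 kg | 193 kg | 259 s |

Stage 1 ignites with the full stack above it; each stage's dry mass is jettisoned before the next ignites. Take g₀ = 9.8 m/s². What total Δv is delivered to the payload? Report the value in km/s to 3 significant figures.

Ignition mass of stage 1 = 7,130+1,140 + 1,260+193 + 494 = 10,217 kg.
Stage 1: m₀ = 10,217 kg, m_f = 10,217 − 7,130 = 3,087 kg; Δv = 270×9.8×ln(3.31) = 2646.0×1.1969 ≈ 3167 m/s.
Stage 2: m₀ = 1,947 kg, m_f = 1,947 − 1,260 = 687 kg; Δv = 259×9.8×ln(2.834) = 2538.2×1.0417 ≈ 2644 m/s.
Total Δv = 3167 + 2644 = 5811 m/s.

Δv ≈ 5.81 km/s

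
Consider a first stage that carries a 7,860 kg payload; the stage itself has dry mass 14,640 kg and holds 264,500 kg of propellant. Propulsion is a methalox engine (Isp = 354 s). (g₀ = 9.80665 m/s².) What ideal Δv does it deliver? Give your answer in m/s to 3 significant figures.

Δv ≈ 8840 m/s

v_e = Isp · g₀ = 354 × 9.80665 = 3471.6 m/s.
m₀ = payload + dry + propellant = 7,860 + 14,640 + 264,500 = 287,000 kg.
m_f = payload + dry = 7,860 + 14,640 = 22,500 kg.
Δv = v_e · ln(m₀/m_f) = 3471.6 × ln(12.76) = 3471.6 × 2.5460 ≈ 8838.5 m/s.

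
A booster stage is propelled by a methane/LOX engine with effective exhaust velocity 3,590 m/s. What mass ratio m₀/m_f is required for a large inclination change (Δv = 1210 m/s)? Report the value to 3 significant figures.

m₀/m_f = exp(Δv / v_e) = exp(1210 / 3590.0) = exp(0.3370) = 1.4008.

mass ratio ≈ 1.40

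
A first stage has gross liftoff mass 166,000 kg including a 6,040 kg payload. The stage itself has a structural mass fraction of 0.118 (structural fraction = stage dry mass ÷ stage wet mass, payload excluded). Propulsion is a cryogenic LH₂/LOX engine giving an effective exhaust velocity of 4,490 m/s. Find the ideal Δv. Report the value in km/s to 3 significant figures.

Stage wet mass = m₀ − payload = 166,000 − 6,040 = 159,960 kg.
Stage dry mass = ε × stage wet mass = 0.118 × 159,960 = 18,875.3 kg.
Burnout mass m_f = stage dry + payload = 18,875.3 + 6,040 = 24,915.3 kg.
Rocket equation: Δv = v_e · ln(166,000/24,915.3) = 4490.0 × ln(6.663) = 4490.0 × 1.8965 ≈ 8515 m/s.

Δv ≈ 8.52 km/s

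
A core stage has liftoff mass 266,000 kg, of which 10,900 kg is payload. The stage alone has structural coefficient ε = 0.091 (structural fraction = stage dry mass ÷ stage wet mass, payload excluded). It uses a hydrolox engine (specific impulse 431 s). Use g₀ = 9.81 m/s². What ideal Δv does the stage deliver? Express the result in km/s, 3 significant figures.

Stage wet mass = m₀ − payload = 266,000 − 10,900 = 255,100 kg.
Stage dry mass = ε × stage wet mass = 0.091 × 255,100 = 23,214.1 kg.
Burnout mass m_f = stage dry + payload = 23,214.1 + 10,900 = 34,114.1 kg.
v_e = Isp · g₀ = 431 × 9.81 = 4228.1 m/s.
From the ideal rocket equation, Δv = v_e · ln(266,000/34,114.1) = 4228.1 × ln(7.797) = 4228.1 × 2.0538 ≈ 8684 m/s.

Δv ≈ 8.68 km/s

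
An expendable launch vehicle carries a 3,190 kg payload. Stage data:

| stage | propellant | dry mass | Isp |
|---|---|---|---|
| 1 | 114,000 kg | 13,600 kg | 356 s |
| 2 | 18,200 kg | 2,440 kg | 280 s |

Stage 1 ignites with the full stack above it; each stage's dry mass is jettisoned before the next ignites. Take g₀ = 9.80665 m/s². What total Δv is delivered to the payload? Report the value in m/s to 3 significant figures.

Ignition mass of stage 1 = 114,000+13,600 + 18,200+2,440 + 3,190 = 151,430 kg.
Stage 1: m₀ = 151,430 kg, m_f = 151,430 − 114,000 = 37,430 kg; Δv = 356×9.80665×ln(4.046) = 3491.2×1.3977 ≈ 4879 m/s.
Stage 2: m₀ = 23,830 kg, m_f = 23,830 − 18,200 = 5,630 kg; Δv = 280×9.80665×ln(4.233) = 2745.9×1.4428 ≈ 3962 m/s.
Total Δv = 4879 + 3962 = 8841 m/s.

Δv ≈ 8840 m/s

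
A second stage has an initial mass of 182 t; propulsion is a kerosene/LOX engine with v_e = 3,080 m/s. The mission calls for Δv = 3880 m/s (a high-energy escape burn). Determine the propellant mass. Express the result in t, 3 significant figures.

propellant mass ≈ 130 t

m₀/m_f = exp(Δv / v_e) = exp(3880 / 3080.0) = exp(1.2597) = 3.5245.
m_f = 182 / 3.5245 = 51.6385 t, so propellant = m₀ − m_f = 182 − 51.6385 = 130.3615 t.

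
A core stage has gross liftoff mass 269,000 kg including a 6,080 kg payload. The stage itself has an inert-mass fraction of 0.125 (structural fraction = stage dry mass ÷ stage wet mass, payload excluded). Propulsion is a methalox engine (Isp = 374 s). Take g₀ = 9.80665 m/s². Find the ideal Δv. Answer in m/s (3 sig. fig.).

Δv ≈ 7090 m/s

Stage wet mass = m₀ − payload = 269,000 − 6,080 = 262,920 kg.
Stage dry mass = ε × stage wet mass = 0.125 × 262,920 = 32,865 kg.
Burnout mass m_f = stage dry + payload = 32,865 + 6,080 = 38,945 kg.
v_e = Isp · g₀ = 374 × 9.80665 = 3667.7 m/s.
Rocket equation: Δv = v_e · ln(269,000/38,945) = 3667.7 × ln(6.907) = 3667.7 × 1.9326 ≈ 7088 m/s.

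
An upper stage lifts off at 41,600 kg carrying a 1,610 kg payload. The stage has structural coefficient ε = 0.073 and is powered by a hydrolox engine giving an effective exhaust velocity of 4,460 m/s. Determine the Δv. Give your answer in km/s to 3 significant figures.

Δv ≈ 9.89 km/s

Stage wet mass = m₀ − payload = 41,600 − 1,610 = 39,990 kg.
Stage dry mass = ε × stage wet mass = 0.073 × 39,990 = 2,919.27 kg.
Burnout mass m_f = stage dry + payload = 2,919.27 + 1,610 = 4,529.27 kg.
Using Δv = v_e ln(m₀/m_f): Δv = v_e · ln(41,600/4,529.27) = 4460.0 × ln(9.185) = 4460.0 × 2.2175 ≈ 9890 m/s.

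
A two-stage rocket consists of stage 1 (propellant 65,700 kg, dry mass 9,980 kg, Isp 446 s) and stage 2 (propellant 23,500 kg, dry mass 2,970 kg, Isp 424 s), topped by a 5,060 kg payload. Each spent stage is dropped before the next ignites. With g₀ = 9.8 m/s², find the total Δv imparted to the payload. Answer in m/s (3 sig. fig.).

Ignition mass of stage 1 = 65,700+9,980 + 23,500+2,970 + 5,060 = 107,210 kg.
Stage 1: m₀ = 107,210 kg, m_f = 107,210 − 65,700 = 41,510 kg; Δv = 446×9.8×ln(2.583) = 4370.8×0.9489 ≈ 4147 m/s.
Stage 2: m₀ = 31,530 kg, m_f = 31,530 − 23,500 = 8,030 kg; Δv = 424×9.8×ln(3.927) = 4155.2×1.3678 ≈ 5683 m/s.
Total Δv = 4147 + 5683 = 9830 m/s.

Δv ≈ 9830 m/s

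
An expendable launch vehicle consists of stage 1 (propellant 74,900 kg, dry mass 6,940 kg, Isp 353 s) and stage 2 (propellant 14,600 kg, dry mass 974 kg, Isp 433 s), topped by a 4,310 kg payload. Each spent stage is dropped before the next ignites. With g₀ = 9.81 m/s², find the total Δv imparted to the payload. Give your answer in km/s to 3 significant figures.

Δv ≈ 10.2 km/s

Ignition mass of stage 1 = 74,900+6,940 + 14,600+974 + 4,310 = 101,724 kg.
Stage 1: m₀ = 101,724 kg, m_f = 101,724 − 74,900 = 26,824 kg; Δv = 353×9.81×ln(3.792) = 3462.9×1.3330 ≈ 4616 m/s.
Stage 2: m₀ = 19,884 kg, m_f = 19,884 − 14,600 = 5,284 kg; Δv = 433×9.81×ln(3.763) = 4247.7×1.3252 ≈ 5629 m/s.
Total Δv = 4616 + 5629 = 10245 m/s.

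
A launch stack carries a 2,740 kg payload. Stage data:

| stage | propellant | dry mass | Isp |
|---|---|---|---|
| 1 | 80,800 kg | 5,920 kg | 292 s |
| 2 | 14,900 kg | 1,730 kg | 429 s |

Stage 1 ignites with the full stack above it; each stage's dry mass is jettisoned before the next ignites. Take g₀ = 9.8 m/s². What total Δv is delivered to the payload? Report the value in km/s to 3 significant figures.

Ignition mass of stage 1 = 80,800+5,920 + 14,900+1,730 + 2,740 = 106,090 kg.
Stage 1: m₀ = 106,090 kg, m_f = 106,090 − 80,800 = 25,290 kg; Δv = 292×9.8×ln(4.195) = 2861.6×1.4339 ≈ 4103 m/s.
Stage 2: m₀ = 19,370 kg, m_f = 19,370 − 14,900 = 4,470 kg; Δv = 429×9.8×ln(4.333) = 4204.2×1.4663 ≈ 6165 m/s.
Total Δv = 4103 + 6165 = 10268 m/s.

Δv ≈ 10.3 km/s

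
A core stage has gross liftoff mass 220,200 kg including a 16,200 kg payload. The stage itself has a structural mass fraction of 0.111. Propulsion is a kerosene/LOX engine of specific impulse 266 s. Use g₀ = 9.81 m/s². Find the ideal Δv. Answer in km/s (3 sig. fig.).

Δv ≈ 4.53 km/s

Stage wet mass = m₀ − payload = 220,200 − 16,200 = 204,000 kg.
Stage dry mass = ε × stage wet mass = 0.111 × 204,000 = 22,644 kg.
Burnout mass m_f = stage dry + payload = 22,644 + 16,200 = 38,844 kg.
v_e = Isp · g₀ = 266 × 9.81 = 2609.5 m/s.
Δv = v_e · ln(220,200/38,844) = 2609.5 × ln(5.669) = 2609.5 × 1.7350 ≈ 4527 m/s.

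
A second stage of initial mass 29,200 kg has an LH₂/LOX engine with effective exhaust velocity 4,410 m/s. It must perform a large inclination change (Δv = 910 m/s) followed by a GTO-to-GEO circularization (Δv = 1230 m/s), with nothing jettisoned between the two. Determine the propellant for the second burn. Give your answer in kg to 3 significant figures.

After the first burn: m = 29200 × exp(−910/4410.0) = 29200 × 0.81355 = 23,755.7 kg.
After the second burn: m = 23,755.7 × exp(−1230/4410.0) = 23,755.7 × 0.75661 = 17,973.8 kg.
Second-burn propellant = 23,755.7 − 17,973.8 = 5,781.9 kg.

propellant for the second burn ≈ 5780 kg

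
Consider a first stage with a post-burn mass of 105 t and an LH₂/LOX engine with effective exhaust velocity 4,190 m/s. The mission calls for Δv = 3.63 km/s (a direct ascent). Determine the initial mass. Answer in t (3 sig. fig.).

initial mass ≈ 250 t

Rocket equation: m₀/m_f = exp(Δv / v_e) = exp(3630 / 4190.0) = exp(0.8663) = 2.3782.
m₀ = m_f × 2.3782 = 105 × 2.3782 = 249.711 t.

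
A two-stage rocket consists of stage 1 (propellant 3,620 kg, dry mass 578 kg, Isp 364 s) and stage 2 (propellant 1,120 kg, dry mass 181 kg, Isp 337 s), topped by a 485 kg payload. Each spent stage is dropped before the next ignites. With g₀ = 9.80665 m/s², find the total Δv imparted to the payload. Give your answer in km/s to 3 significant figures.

Ignition mass of stage 1 = 3,620+578 + 1,120+181 + 485 = 5,984 kg.
Stage 1: m₀ = 5,984 kg, m_f = 5,984 − 3,620 = 2,364 kg; Δv = 364×9.80665×ln(2.531) = 3569.6×0.9287 ≈ 3315 m/s.
Stage 2: m₀ = 1,786 kg, m_f = 1,786 − 1,120 = 666 kg; Δv = 337×9.80665×ln(2.682) = 3304.8×0.9864 ≈ 3260 m/s.
Total Δv = 3315 + 3260 = 6575 m/s.

Δv ≈ 6.58 km/s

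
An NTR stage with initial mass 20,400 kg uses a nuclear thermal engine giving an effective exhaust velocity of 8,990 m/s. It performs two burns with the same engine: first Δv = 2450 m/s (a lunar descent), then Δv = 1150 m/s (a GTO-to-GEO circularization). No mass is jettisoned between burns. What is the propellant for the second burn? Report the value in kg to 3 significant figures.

propellant for the second burn ≈ 1870 kg

After the first burn: m = 20400 × exp(−2450/8990.0) = 20400 × 0.76145 = 15,533.6 kg.
After the second burn: m = 15,533.6 × exp(−1150/8990.0) = 15,533.6 × 0.87992 = 13,668.3 kg.
Second-burn propellant = 15,533.6 − 13,668.3 = 1,865.3 kg.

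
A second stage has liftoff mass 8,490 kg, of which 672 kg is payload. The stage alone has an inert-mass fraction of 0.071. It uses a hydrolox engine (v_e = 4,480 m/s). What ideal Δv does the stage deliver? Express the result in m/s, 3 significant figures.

Stage wet mass = m₀ − payload = 8,490 − 672 = 7,818 kg.
Stage dry mass = ε × stage wet mass = 0.071 × 7,818 = 555.078 kg.
Burnout mass m_f = stage dry + payload = 555.078 + 672 = 1,227.078 kg.
Δv = v_e · ln(8,490/1,227.078) = 4480.0 × ln(6.919) = 4480.0 × 1.9343 ≈ 8665 m/s.

Δv ≈ 8670 m/s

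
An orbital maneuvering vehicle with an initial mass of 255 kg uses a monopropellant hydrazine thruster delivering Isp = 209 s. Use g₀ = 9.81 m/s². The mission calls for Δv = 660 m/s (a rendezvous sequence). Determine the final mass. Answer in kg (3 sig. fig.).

v_e = Isp · g₀ = 209 × 9.81 = 2050.3 m/s.
From the ideal rocket equation, m₀/m_f = exp(Δv / v_e) = exp(660 / 2050.3) = exp(0.3219) = 1.3798.
m_f = m₀ / 1.3798 = 255 / 1.3798 = 184.809 kg.

final mass ≈ 185 kg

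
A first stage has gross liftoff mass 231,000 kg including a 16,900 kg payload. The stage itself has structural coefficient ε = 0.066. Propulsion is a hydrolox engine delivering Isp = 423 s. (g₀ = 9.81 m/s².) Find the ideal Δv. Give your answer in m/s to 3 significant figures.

Δv ≈ 8330 m/s

Stage wet mass = m₀ − payload = 231,000 − 16,900 = 214,100 kg.
Stage dry mass = ε × stage wet mass = 0.066 × 214,100 = 14,130.6 kg.
Burnout mass m_f = stage dry + payload = 14,130.6 + 16,900 = 31,030.6 kg.
v_e = Isp · g₀ = 423 × 9.81 = 4149.6 m/s.
Rocket equation: Δv = v_e · ln(231,000/31,030.6) = 4149.6 × ln(7.444) = 4149.6 × 2.0074 ≈ 8330 m/s.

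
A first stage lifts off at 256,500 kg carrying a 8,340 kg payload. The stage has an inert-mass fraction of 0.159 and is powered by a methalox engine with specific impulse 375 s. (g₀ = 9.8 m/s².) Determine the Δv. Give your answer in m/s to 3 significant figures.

Δv ≈ 6170 m/s

Stage wet mass = m₀ − payload = 256,500 − 8,340 = 248,160 kg.
Stage dry mass = ε × stage wet mass = 0.159 × 248,160 = 39,457.4 kg.
Burnout mass m_f = stage dry + payload = 39,457.4 + 8,340 = 47,797.4 kg.
v_e = Isp · g₀ = 375 × 9.8 = 3675.0 m/s.
From the ideal rocket equation, Δv = v_e · ln(256,500/47,797.4) = 3675.0 × ln(5.366) = 3675.0 × 1.6802 ≈ 6175 m/s.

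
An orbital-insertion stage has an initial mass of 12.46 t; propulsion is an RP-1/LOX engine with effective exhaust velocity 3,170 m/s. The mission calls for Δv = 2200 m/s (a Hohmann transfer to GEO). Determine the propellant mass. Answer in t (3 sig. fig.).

propellant mass ≈ 6.24 t

m₀/m_f = exp(Δv / v_e) = exp(2200 / 3170.0) = exp(0.6940) = 2.0017.
m_f = 12.46 / 2.0017 = 6.22471 t, so propellant = m₀ − m_f = 12.46 − 6.22471 = 6.23529 t.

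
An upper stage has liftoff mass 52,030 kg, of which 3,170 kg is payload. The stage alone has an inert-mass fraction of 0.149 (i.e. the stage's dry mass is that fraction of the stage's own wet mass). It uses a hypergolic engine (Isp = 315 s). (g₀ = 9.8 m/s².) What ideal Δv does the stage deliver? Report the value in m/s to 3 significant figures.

Stage wet mass = m₀ − payload = 52,030 − 3,170 = 48,860 kg.
Stage dry mass = ε × stage wet mass = 0.149 × 48,860 = 7,280.14 kg.
Burnout mass m_f = stage dry + payload = 7,280.14 + 3,170 = 10,450.14 kg.
v_e = Isp · g₀ = 315 × 9.8 = 3087.0 m/s.
Δv = v_e · ln(52,030/10,450.14) = 3087.0 × ln(4.979) = 3087.0 × 1.6052 ≈ 4955 m/s.

Δv ≈ 4960 m/s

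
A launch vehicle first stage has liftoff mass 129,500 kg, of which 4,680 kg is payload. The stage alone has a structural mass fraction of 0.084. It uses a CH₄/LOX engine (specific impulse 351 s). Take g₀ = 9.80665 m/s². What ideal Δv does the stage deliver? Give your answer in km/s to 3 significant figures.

Δv ≈ 7.38 km/s

Stage wet mass = m₀ − payload = 129,500 − 4,680 = 124,820 kg.
Stage dry mass = ε × stage wet mass = 0.084 × 124,820 = 10,484.9 kg.
Burnout mass m_f = stage dry + payload = 10,484.9 + 4,680 = 15,164.9 kg.
v_e = Isp · g₀ = 351 × 9.80665 = 3442.1 m/s.
From the ideal rocket equation, Δv = v_e · ln(129,500/15,164.9) = 3442.1 × ln(8.539) = 3442.1 × 2.1447 ≈ 7382 m/s.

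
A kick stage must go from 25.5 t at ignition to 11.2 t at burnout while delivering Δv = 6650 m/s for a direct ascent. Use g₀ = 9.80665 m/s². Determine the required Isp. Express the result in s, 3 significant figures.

ln(m₀/m_f) = ln(25500/11200) = ln(2.277) = 0.8228.
v_e = Δv / ln(m₀/m_f) = 6650 / 0.8228 = 8082.5 m/s.
Isp = v_e / g₀ = 8082.5 / 9.80665 = 824.2 s.

Isp ≈ 824 s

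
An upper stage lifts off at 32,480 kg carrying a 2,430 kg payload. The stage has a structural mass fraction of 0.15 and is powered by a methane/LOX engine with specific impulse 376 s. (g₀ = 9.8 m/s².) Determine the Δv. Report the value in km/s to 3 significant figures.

Stage wet mass = m₀ − payload = 32,480 − 2,430 = 30,050 kg.
Stage dry mass = ε × stage wet mass = 0.15 × 30,050 = 4,507.5 kg.
Burnout mass m_f = stage dry + payload = 4,507.5 + 2,430 = 6,937.5 kg.
v_e = Isp · g₀ = 376 × 9.8 = 3684.8 m/s.
By the Tsiolkovsky rocket equation, Δv = v_e · ln(32,480/6,937.5) = 3684.8 × ln(4.682) = 3684.8 × 1.5437 ≈ 5688 m/s.

Δv ≈ 5.69 km/s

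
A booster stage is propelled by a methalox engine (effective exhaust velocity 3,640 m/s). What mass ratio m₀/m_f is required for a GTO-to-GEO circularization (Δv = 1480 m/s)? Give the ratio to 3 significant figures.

By the Tsiolkovsky rocket equation, m₀/m_f = exp(Δv / v_e) = exp(1480 / 3640.0) = exp(0.4066) = 1.5017.

mass ratio ≈ 1.50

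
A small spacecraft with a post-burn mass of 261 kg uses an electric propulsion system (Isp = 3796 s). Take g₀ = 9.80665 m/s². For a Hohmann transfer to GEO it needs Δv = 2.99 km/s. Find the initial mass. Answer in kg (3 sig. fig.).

v_e = Isp · g₀ = 3796 × 9.80665 = 37226.0 m/s.
Rocket equation: m₀/m_f = exp(Δv / v_e) = exp(2990 / 37226.0) = exp(0.0803) = 1.0836.
m₀ = m_f × 1.0836 = 261 × 1.0836 = 282.82 kg.

initial mass ≈ 283 kg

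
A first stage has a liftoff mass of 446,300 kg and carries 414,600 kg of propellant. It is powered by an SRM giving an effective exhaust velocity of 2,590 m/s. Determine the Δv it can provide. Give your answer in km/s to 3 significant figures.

Δv ≈ 6.85 km/s

m_f = m₀ − m_prop = 446,300 − 414,600 = 31,700 kg.
From the ideal rocket equation, Δv = v_e · ln(m₀/m_f) = 2590.0 × ln(14.08) = 2590.0 × 2.6447 ≈ 6849.7 m/s.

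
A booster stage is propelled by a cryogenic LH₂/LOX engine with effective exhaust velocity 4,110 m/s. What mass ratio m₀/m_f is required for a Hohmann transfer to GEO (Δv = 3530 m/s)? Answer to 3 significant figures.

mass ratio ≈ 2.36

From the ideal rocket equation, m₀/m_f = exp(Δv / v_e) = exp(3530 / 4110.0) = exp(0.8589) = 2.3605.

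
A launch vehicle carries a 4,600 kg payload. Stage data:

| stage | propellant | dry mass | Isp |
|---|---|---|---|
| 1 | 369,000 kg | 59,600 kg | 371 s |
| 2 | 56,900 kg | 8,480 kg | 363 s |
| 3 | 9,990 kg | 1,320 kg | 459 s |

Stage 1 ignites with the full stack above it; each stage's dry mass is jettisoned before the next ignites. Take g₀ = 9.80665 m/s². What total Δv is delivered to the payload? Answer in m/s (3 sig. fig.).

Δv ≈ 13400 m/s

Ignition mass of stage 1 = 369,000+59,600 + 56,900+8,480 + 9,990+1,320 + 4,600 = 509,890 kg.
Stage 1: m₀ = 509,890 kg, m_f = 509,890 − 369,000 = 140,890 kg; Δv = 371×9.80665×ln(3.619) = 3638.3×1.2862 ≈ 4680 m/s.
Stage 2: m₀ = 81,290 kg, m_f = 81,290 − 56,900 = 24,390 kg; Δv = 363×9.80665×ln(3.333) = 3559.8×1.2038 ≈ 4285 m/s.
Stage 3: m₀ = 15,910 kg, m_f = 15,910 − 9,990 = 5,920 kg; Δv = 459×9.80665×ln(2.688) = 4501.3×0.9886 ≈ 4450 m/s.
Total Δv = 4680 + 4285 + 4450 = 13415 m/s.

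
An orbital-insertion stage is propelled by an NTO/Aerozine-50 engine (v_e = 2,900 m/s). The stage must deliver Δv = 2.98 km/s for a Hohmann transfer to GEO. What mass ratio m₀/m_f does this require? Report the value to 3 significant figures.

m₀/m_f = exp(Δv / v_e) = exp(2980 / 2900.0) = exp(1.0276) = 2.7943.

mass ratio ≈ 2.79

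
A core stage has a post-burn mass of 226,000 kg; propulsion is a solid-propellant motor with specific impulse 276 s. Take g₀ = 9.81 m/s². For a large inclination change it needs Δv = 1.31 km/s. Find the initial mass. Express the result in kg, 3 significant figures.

initial mass ≈ 367000 kg

v_e = Isp · g₀ = 276 × 9.81 = 2707.6 m/s.
m₀/m_f = exp(Δv / v_e) = exp(1310 / 2707.6) = exp(0.4838) = 1.6223.
m₀ = m_f × 1.6223 = 226,000 × 1.6223 = 366,640 kg.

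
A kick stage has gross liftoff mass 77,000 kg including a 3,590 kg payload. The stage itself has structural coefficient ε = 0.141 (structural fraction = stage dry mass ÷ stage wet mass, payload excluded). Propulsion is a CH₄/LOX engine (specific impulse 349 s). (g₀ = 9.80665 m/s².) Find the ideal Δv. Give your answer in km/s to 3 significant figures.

Stage wet mass = m₀ − payload = 77,000 − 3,590 = 73,410 kg.
Stage dry mass = ε × stage wet mass = 0.141 × 73,410 = 10,350.8 kg.
Burnout mass m_f = stage dry + payload = 10,350.8 + 3,590 = 13,940.8 kg.
v_e = Isp · g₀ = 349 × 9.80665 = 3422.5 m/s.
Δv = v_e · ln(77,000/13,940.8) = 3422.5 × ln(5.523) = 3422.5 × 1.7090 ≈ 5849 m/s.

Δv ≈ 5.85 km/s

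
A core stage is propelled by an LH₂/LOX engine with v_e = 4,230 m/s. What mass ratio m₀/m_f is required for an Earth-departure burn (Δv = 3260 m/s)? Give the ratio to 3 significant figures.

By the Tsiolkovsky rocket equation, m₀/m_f = exp(Δv / v_e) = exp(3260 / 4230.0) = exp(0.7707) = 2.1612.

mass ratio ≈ 2.16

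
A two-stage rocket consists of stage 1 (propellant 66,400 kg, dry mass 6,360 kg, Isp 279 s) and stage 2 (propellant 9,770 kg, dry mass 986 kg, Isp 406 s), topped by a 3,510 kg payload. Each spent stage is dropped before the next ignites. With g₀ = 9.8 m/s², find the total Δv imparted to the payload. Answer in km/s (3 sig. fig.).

Δv ≈ 8.53 km/s

Ignition mass of stage 1 = 66,400+6,360 + 9,770+986 + 3,510 = 87,026 kg.
Stage 1: m₀ = 87,026 kg, m_f = 87,026 − 66,400 = 20,626 kg; Δv = 279×9.8×ln(4.219) = 2734.2×1.4397 ≈ 3936 m/s.
Stage 2: m₀ = 14,266 kg, m_f = 14,266 − 9,770 = 4,496 kg; Δv = 406×9.8×ln(3.173) = 3978.8×1.1547 ≈ 4594 m/s.
Total Δv = 3936 + 4594 = 8530 m/s.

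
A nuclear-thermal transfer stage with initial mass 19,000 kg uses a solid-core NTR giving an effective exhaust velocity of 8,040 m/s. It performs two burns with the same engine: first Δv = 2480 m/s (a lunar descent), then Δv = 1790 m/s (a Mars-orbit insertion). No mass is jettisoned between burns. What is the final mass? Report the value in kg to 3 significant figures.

After the first burn: m = 19000 × exp(−2480/8040.0) = 19000 × 0.73458 = 13,957 kg.
After the second burn: m = 13,957 × exp(−1790/8040.0) = 13,957 × 0.80041 = 11,171.3 kg.

final mass ≈ 11200 kg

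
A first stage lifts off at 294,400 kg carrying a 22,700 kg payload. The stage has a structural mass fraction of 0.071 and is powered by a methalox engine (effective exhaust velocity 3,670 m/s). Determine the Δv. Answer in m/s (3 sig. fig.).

Δv ≈ 7150 m/s

Stage wet mass = m₀ − payload = 294,400 − 22,700 = 271,700 kg.
Stage dry mass = ε × stage wet mass = 0.071 × 271,700 = 19,290.7 kg.
Burnout mass m_f = stage dry + payload = 19,290.7 + 22,700 = 41,990.7 kg.
Using Δv = v_e ln(m₀/m_f): Δv = v_e · ln(294,400/41,990.7) = 3670.0 × ln(7.011) = 3670.0 × 1.9475 ≈ 7147 m/s.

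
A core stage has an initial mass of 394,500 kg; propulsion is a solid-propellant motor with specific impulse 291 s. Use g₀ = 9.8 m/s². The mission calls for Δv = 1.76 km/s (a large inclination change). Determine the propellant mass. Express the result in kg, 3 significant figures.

propellant mass ≈ 182000 kg

v_e = Isp · g₀ = 291 × 9.8 = 2851.8 m/s.
m₀/m_f = exp(Δv / v_e) = exp(1760 / 2851.8) = exp(0.6172) = 1.8536.
m_f = 394,500 / 1.8536 = 212,829 kg, so propellant = m₀ − m_f = 394,500 − 212,829 = 181,671 kg.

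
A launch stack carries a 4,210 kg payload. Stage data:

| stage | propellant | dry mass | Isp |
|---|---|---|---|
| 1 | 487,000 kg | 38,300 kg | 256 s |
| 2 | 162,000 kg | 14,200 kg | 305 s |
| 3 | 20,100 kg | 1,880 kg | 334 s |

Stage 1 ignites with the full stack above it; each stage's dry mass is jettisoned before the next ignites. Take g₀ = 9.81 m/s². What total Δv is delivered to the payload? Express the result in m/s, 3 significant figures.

Δv ≈ 12400 m/s

Ignition mass of stage 1 = 487,000+38,300 + 162,000+14,200 + 20,100+1,880 + 4,210 = 727,690 kg.
Stage 1: m₀ = 727,690 kg, m_f = 727,690 − 487,000 = 240,690 kg; Δv = 256×9.81×ln(3.023) = 2511.4×1.1064 ≈ 2778 m/s.
Stage 2: m₀ = 202,390 kg, m_f = 202,390 − 162,000 = 40,390 kg; Δv = 305×9.81×ln(5.011) = 2992.1×1.6116 ≈ 4822 m/s.
Stage 3: m₀ = 26,190 kg, m_f = 26,190 − 20,100 = 6,090 kg; Δv = 334×9.81×ln(4.3) = 3276.5×1.4587 ≈ 4780 m/s.
Total Δv = 2778 + 4822 + 4780 = 12380 m/s.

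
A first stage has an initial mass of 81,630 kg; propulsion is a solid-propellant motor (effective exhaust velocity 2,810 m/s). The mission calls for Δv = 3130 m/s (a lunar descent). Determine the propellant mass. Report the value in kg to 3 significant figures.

By the Tsiolkovsky rocket equation, m₀/m_f = exp(Δv / v_e) = exp(3130 / 2810.0) = exp(1.1139) = 3.0462.
m_f = 81,630 / 3.0462 = 26,797.3 kg, so propellant = m₀ − m_f = 81,630 − 26,797.3 = 54,832.7 kg.

propellant mass ≈ 54800 kg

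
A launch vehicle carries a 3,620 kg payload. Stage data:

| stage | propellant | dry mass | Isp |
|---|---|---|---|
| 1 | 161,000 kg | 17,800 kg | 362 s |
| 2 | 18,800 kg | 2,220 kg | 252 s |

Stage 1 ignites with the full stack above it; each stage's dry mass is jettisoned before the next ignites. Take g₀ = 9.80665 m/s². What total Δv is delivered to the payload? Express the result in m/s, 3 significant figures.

Ignition mass of stage 1 = 161,000+17,800 + 18,800+2,220 + 3,620 = 203,440 kg.
Stage 1: m₀ = 203,440 kg, m_f = 203,440 − 161,000 = 42,440 kg; Δv = 362×9.80665×ln(4.794) = 3550.0×1.5673 ≈ 5564 m/s.
Stage 2: m₀ = 24,640 kg, m_f = 24,640 − 18,800 = 5,840 kg; Δv = 252×9.80665×ln(4.219) = 2471.3×1.4396 ≈ 3558 m/s.
Total Δv = 5564 + 3558 = 9122 m/s.

Δv ≈ 9120 m/s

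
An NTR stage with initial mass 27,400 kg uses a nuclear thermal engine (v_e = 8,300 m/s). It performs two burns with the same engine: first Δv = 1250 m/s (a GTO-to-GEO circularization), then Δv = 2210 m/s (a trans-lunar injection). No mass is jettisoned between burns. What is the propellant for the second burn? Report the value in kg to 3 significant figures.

After the first burn: m = 27400 × exp(−1250/8300.0) = 27400 × 0.86019 = 23,569.2 kg.
After the second burn: m = 23,569.2 × exp(−2210/8300.0) = 23,569.2 × 0.76624 = 18,059.7 kg.
Second-burn propellant = 23,569.2 − 18,059.7 = 5,509.5 kg.

propellant for the second burn ≈ 5510 kg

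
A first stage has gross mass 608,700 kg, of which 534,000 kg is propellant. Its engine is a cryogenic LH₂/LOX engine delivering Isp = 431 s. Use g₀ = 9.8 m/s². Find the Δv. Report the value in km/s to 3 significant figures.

v_e = Isp · g₀ = 431 × 9.8 = 4223.8 m/s.
m_f = m₀ − m_prop = 608,700 − 534,000 = 74,700 kg.
Δv = v_e · ln(m₀/m_f) = 4223.8 × ln(8.149) = 4223.8 × 2.0978 ≈ 8860.9 m/s.

Δv ≈ 8.86 km/s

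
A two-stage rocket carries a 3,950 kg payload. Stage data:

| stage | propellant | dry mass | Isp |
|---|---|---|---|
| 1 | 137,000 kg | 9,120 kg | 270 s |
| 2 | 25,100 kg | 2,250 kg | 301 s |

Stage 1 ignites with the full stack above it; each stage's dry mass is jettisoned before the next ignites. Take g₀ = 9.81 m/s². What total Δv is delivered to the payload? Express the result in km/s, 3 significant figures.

Ignition mass of stage 1 = 137,000+9,120 + 25,100+2,250 + 3,950 = 177,420 kg.
Stage 1: m₀ = 177,420 kg, m_f = 177,420 − 137,000 = 40,420 kg; Δv = 270×9.81×ln(4.389) = 2648.7×1.4792 ≈ 3918 m/s.
Stage 2: m₀ = 31,300 kg, m_f = 31,300 − 25,100 = 6,200 kg; Δv = 301×9.81×ln(5.048) = 2952.8×1.6191 ≈ 4781 m/s.
Total Δv = 3918 + 4781 = 8699 m/s.

Δv ≈ 8.70 km/s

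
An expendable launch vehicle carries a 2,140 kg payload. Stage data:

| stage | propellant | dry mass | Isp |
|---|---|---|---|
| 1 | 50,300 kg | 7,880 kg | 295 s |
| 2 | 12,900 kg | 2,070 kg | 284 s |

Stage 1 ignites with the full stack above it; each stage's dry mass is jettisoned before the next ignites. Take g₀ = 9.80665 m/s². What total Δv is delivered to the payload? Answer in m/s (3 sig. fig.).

Ignition mass of stage 1 = 50,300+7,880 + 12,900+2,070 + 2,140 = 75,290 kg.
Stage 1: m₀ = 75,290 kg, m_f = 75,290 − 50,300 = 24,990 kg; Δv = 295×9.80665×ln(3.013) = 2893.0×1.1029 ≈ 3191 m/s.
Stage 2: m₀ = 17,110 kg, m_f = 17,110 − 12,900 = 4,210 kg; Δv = 284×9.80665×ln(4.064) = 2785.1×1.4022 ≈ 3905 m/s.
Total Δv = 3191 + 3905 = 7096 m/s.

Δv ≈ 7100 m/s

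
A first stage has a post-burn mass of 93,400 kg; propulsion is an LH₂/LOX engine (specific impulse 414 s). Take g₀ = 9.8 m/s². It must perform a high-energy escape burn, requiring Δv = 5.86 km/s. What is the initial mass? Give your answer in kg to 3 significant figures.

initial mass ≈ 396000 kg

v_e = Isp · g₀ = 414 × 9.8 = 4057.2 m/s.
By the Tsiolkovsky rocket equation, m₀/m_f = exp(Δv / v_e) = exp(5860 / 4057.2) = exp(1.4443) = 4.2391.
m₀ = m_f × 4.2391 = 93,400 × 4.2391 = 395,932 kg.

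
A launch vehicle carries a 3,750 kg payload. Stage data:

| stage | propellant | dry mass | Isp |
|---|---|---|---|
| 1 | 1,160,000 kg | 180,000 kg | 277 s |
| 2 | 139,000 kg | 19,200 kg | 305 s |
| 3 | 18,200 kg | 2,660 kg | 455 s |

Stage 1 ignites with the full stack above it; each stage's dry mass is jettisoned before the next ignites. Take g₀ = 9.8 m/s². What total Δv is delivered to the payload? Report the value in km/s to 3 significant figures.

Ignition mass of stage 1 = 1,160,000+180,000 + 139,000+19,200 + 18,200+2,660 + 3,750 = 1,522,810 kg.
Stage 1: m₀ = 1,522,810 kg, m_f = 1,522,810 − 1,160,000 = 362,810 kg; Δv = 277×9.8×ln(4.197) = 2714.6×1.4344 ≈ 3894 m/s.
Stage 2: m₀ = 182,810 kg, m_f = 182,810 − 139,000 = 43,810 kg; Δv = 305×9.8×ln(4.173) = 2989.0×1.4286 ≈ 4270 m/s.
Stage 3: m₀ = 24,610 kg, m_f = 24,610 − 18,200 = 6,410 kg; Δv = 455×9.8×ln(3.839) = 4459.0×1.3453 ≈ 5999 m/s.
Total Δv = 3894 + 4270 + 5999 = 14163 m/s.

Δv ≈ 14.2 km/s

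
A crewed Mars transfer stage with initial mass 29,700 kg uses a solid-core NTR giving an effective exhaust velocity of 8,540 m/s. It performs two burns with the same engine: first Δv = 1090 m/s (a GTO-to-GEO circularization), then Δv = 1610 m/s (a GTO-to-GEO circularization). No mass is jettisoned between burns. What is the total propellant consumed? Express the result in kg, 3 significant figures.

After the first burn: m = 29700 × exp(−1090/8540.0) = 29700 × 0.88017 = 26,141 kg.
After the second burn: m = 26,141 × exp(−1610/8540.0) = 26,141 × 0.82818 = 21,649.5 kg.
Total propellant = m₀ − m_final = 29700 − 21,649.5 = 8,050.5 kg.

total propellant consumed ≈ 8050 kg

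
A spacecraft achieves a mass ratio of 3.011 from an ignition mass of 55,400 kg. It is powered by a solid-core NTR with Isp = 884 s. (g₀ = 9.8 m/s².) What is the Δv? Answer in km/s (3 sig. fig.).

v_e = Isp · g₀ = 884 × 9.8 = 8663.2 m/s.
From the ideal rocket equation, Δv = v_e · ln(3.011) = 8663.2 × 1.1023 ≈ 9549.2 m/s.

Δv ≈ 9.55 km/s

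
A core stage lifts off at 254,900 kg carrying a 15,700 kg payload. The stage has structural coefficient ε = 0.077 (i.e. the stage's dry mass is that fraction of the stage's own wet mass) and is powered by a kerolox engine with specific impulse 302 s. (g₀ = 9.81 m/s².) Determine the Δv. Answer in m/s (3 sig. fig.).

Stage wet mass = m₀ − payload = 254,900 − 15,700 = 239,200 kg.
Stage dry mass = ε × stage wet mass = 0.077 × 239,200 = 18,418.4 kg.
Burnout mass m_f = stage dry + payload = 18,418.4 + 15,700 = 34,118.4 kg.
v_e = Isp · g₀ = 302 × 9.81 = 2962.6 m/s.
From the ideal rocket equation, Δv = v_e · ln(254,900/34,118.4) = 2962.6 × ln(7.471) = 2962.6 × 2.0110 ≈ 5958 m/s.

Δv ≈ 5960 m/s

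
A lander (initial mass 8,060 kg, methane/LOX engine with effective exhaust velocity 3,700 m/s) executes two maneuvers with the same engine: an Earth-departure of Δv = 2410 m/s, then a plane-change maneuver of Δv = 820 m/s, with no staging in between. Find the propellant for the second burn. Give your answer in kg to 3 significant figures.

After the first burn: m = 8060 × exp(−2410/3700.0) = 8060 × 0.52134 = 4,202 kg.
After the second burn: m = 4,202 × exp(−820/3700.0) = 4,202 × 0.80122 = 3,366.73 kg.
Second-burn propellant = 4,202 − 3,366.73 = 835.27 kg.

propellant for the second burn ≈ 835 kg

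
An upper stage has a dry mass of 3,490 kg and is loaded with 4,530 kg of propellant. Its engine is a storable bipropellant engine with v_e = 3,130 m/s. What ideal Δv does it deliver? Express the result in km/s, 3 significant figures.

Δv ≈ 2.60 km/s

m₀ = m_dry + m_prop = 3,490 + 4,530 = 8,020 kg.
Using Δv = v_e ln(m₀/m_f): Δv = v_e · ln(m₀/m_f) = 3130.0 × ln(2.298) = 3130.0 × 0.8320 ≈ 2604.3 m/s.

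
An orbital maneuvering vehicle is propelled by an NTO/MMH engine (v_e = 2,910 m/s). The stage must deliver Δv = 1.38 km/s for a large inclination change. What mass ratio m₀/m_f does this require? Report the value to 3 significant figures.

By the Tsiolkovsky rocket equation, m₀/m_f = exp(Δv / v_e) = exp(1380 / 2910.0) = exp(0.4742) = 1.6068.

mass ratio ≈ 1.61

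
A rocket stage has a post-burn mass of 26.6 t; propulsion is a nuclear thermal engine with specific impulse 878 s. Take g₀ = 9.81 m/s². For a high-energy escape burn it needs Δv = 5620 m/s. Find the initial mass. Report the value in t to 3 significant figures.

v_e = Isp · g₀ = 878 × 9.81 = 8613.2 m/s.
m₀/m_f = exp(Δv / v_e) = exp(5620 / 8613.2) = exp(0.6525) = 1.9203.
m₀ = m_f × 1.9203 = 26.6 × 1.9203 = 51.08 t.

initial mass ≈ 51.1 t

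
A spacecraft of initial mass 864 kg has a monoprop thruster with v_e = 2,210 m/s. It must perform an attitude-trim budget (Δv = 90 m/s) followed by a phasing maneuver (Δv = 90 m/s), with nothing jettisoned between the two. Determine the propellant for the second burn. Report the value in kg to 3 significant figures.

After the first burn: m = 864 × exp(−90/2210.0) = 864 × 0.96009 = 829.518 kg.
After the second burn: m = 829.518 × exp(−90/2210.0) = 829.518 × 0.96009 = 796.412 kg.
Second-burn propellant = 829.518 − 796.412 = 33.106 kg.

propellant for the second burn ≈ 33.1 kg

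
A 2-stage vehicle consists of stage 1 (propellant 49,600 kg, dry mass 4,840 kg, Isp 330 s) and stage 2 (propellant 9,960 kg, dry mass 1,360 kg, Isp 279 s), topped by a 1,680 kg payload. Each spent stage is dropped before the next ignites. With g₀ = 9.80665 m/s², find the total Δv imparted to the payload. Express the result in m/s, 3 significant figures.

Δv ≈ 8280 m/s

Ignition mass of stage 1 = 49,600+4,840 + 9,960+1,360 + 1,680 = 67,440 kg.
Stage 1: m₀ = 67,440 kg, m_f = 67,440 − 49,600 = 17,840 kg; Δv = 330×9.80665×ln(3.78) = 3236.2×1.3298 ≈ 4303 m/s.
Stage 2: m₀ = 13,000 kg, m_f = 13,000 − 9,960 = 3,040 kg; Δv = 279×9.80665×ln(4.276) = 2736.1×1.4531 ≈ 3976 m/s.
Total Δv = 4303 + 3976 = 8279 m/s.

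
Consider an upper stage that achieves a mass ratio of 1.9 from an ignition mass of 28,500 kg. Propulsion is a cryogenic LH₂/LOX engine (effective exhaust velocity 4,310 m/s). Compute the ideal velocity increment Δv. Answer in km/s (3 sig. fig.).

Δv ≈ 2.77 km/s

Using Δv = v_e ln(m₀/m_f): Δv = v_e · ln(1.9) = 4310.0 × 0.6419 ≈ 2766.4 m/s.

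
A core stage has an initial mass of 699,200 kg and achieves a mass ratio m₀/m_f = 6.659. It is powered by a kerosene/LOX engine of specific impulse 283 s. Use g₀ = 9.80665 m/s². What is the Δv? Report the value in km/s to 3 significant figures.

v_e = Isp · g₀ = 283 × 9.80665 = 2775.3 m/s.
Rocket equation: Δv = v_e · ln(6.659) = 2775.3 × 1.8960 ≈ 5261.8 m/s.

Δv ≈ 5.26 km/s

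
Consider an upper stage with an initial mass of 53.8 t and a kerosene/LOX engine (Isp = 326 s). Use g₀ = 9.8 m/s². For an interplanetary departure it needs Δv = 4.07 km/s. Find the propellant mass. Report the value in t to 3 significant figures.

v_e = Isp · g₀ = 326 × 9.8 = 3194.8 m/s.
m₀/m_f = exp(Δv / v_e) = exp(4070 / 3194.8) = exp(1.2739) = 3.5749.
m_f = 53.8 / 3.5749 = 15.0494 t, so propellant = m₀ − m_f = 53.8 − 15.0494 = 38.7506 t.

propellant mass ≈ 38.8 t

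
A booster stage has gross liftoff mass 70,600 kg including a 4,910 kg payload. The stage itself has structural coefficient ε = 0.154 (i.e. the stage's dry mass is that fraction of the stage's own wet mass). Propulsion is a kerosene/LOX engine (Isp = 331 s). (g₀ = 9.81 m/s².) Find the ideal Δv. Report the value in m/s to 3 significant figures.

Stage wet mass = m₀ − payload = 70,600 − 4,910 = 65,690 kg.
Stage dry mass = ε × stage wet mass = 0.154 × 65,690 = 10,116.3 kg.
Burnout mass m_f = stage dry + payload = 10,116.3 + 4,910 = 15,026.3 kg.
v_e = Isp · g₀ = 331 × 9.81 = 3247.1 m/s.
By the Tsiolkovsky rocket equation, Δv = v_e · ln(70,600/15,026.3) = 3247.1 × ln(4.698) = 3247.1 × 1.5472 ≈ 5024 m/s.

Δv ≈ 5020 m/s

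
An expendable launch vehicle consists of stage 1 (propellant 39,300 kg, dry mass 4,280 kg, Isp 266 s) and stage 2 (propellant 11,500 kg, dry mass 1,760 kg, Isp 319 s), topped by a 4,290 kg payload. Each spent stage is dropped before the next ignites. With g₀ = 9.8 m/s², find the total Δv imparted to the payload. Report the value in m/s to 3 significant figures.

Δv ≈ 6010 m/s

Ignition mass of stage 1 = 39,300+4,280 + 11,500+1,760 + 4,290 = 61,130 kg.
Stage 1: m₀ = 61,130 kg, m_f = 61,130 − 39,300 = 21,830 kg; Δv = 266×9.8×ln(2.8) = 2606.8×1.0297 ≈ 2684 m/s.
Stage 2: m₀ = 17,550 kg, m_f = 17,550 − 11,500 = 6,050 kg; Δv = 319×9.8×ln(2.901) = 3126.2×1.0650 ≈ 3329 m/s.
Total Δv = 2684 + 3329 = 6013 m/s.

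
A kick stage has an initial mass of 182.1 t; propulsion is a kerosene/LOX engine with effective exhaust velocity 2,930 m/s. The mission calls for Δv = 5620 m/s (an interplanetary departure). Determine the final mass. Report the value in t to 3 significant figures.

Using Δv = v_e ln(m₀/m_f): m₀/m_f = exp(Δv / v_e) = exp(5620 / 2930.0) = exp(1.9181) = 6.8079.
m_f = m₀ / 6.8079 = 182.1 / 6.8079 = 26.7483 t.

final mass ≈ 26.7 t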